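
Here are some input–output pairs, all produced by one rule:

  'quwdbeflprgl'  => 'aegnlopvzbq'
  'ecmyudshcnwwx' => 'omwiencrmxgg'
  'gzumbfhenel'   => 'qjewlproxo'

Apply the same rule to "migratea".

What's happening: delete the last character, then shift every letter 10 places forward in the alphabet (wrapping around).
Working it through for "migratea": intermediate "migrate", final "wsqbkdo".

wsqbkdo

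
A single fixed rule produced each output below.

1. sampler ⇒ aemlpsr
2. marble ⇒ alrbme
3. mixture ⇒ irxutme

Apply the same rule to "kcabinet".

Looking at the pairs, the operation is to take characters alternately from the front and the back (1st, last, 2nd, 2nd-last, ...), then move the first 2 characters to the end (rotate left by 2).
Applying both steps to "kcabinet": "ktceanbi", then "ceanbikt".

ceanbikt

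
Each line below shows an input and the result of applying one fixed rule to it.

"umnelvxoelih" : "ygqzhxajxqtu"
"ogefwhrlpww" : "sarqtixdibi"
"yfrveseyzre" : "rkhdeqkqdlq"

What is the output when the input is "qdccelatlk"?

pcooxqfmwx

What's happening: swap each adjacent pair of characters (1↔2, 3↔4, ...), then shift every letter 12 places forward in the alphabet (wrapping around).
"qdccelatlk" → "dqccletakl" → "pcooxqfmwx".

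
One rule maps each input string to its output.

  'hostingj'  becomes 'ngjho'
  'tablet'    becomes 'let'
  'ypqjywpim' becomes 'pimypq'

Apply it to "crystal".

The pattern: move the last 3 characters to the front (rotate right by 3), then delete the last 3 characters.
Applying both steps to "crystal": "talcrys", then "talc".

talc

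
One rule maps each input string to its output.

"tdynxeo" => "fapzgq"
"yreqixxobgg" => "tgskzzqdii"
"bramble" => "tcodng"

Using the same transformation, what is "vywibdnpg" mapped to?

Each output is the input with this applied: shift every letter 2 places forward in the alphabet (wrapping around), then delete the first character.
"vywibdnpg" → "xaykdfpri" → "aykdfpri".

aykdfpri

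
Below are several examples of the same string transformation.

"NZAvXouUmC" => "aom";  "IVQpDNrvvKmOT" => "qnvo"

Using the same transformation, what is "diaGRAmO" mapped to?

aa

The rule is to keep one character in every 3, starting at position 3 (positions 3rd, 6th, 9th, ...), then convert every letter to lowercase.
On "diaGRAmO": the first step gives "aA", and the second then gives "aa".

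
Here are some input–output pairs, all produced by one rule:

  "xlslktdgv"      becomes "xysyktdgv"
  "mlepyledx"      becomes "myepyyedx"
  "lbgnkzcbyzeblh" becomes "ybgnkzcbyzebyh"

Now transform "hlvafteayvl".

The rule is to replace every "l" with "y".
Doing the same to "hlvafteayvl": "hyvafteayvy".

hyvafteayvy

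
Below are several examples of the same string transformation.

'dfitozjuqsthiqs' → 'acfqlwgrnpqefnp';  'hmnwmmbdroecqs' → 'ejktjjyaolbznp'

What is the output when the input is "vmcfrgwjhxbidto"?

sjzcodtgeuyfaql

In each case the input is transformed by: shift every letter 3 places backward in the alphabet (wrapping around).
Doing the same to "vmcfrgwjhxbidto": "sjzcodtgeuyfaql".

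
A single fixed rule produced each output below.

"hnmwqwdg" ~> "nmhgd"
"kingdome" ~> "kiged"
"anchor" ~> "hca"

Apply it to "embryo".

The transformation: sort the characters into reverse alphabetical order, then delete the first 3 characters.
Doing the same to "embryo": "meb".

meb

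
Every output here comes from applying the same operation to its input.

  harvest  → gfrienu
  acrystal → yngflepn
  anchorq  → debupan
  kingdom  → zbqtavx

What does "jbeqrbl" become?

yoedrow

The pattern: shift every letter 13 places forward in the alphabet (wrapping around) — i.e. ROT13, then reverse the string.
On "jbeqrbl": the first step gives "wordeoy", and the second then gives "yoedrow".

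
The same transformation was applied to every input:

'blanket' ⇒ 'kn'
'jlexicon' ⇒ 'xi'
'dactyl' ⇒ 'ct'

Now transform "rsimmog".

mm

Rule — take characters alternately from the front and the back (1st, last, 2nd, 2nd-last, ...), then keep only the last 2 characters.
On "rsimmog" that produces "mm".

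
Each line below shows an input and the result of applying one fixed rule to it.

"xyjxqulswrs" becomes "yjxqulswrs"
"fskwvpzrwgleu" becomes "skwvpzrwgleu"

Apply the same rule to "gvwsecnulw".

vwsecnulw

Rule — delete the first character.
Doing the same to "gvwsecnulw": "vwsecnulw".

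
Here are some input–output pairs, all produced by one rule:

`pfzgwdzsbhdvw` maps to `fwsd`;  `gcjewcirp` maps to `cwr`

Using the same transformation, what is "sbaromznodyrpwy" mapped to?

bonyw

The pattern: keep one character in every 3, starting at position 2 (positions 2nd, 5th, 8th, ...).
"sbaromznodyrpwy" → "bonyw".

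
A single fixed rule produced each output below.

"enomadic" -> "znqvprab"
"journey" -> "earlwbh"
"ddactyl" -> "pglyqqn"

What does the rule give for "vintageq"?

What's happening: move the first 3 characters to the end (rotate left by 3), then shift every letter 13 places forward in the alphabet (wrapping around) — i.e. ROT13.
Applying both steps to "vintageq": "tageqvin", then "gntrdiva".

gntrdiva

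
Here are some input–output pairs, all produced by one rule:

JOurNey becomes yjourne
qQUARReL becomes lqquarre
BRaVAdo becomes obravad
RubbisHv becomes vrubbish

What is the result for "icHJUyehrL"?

The pattern: move the last character to the front, then convert every letter to lowercase.
Applying both steps to "icHJUyehrL": "LicHJUyehr", then "lichjuyehr".

lichjuyehr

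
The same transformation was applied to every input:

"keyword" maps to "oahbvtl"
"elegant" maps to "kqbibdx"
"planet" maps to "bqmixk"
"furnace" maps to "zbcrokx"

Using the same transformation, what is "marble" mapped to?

ibjxoy

The transformation: move the last 2 characters to the front (rotate right by 2), then shift every letter 3 places backward in the alphabet (wrapping around).
Doing the same to "marble": "ibjxoy".
(Check on "keyword": → "rdkeywo" → "oahbvtl" ✓)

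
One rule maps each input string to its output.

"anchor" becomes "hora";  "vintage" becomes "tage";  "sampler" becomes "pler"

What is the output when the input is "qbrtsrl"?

The transformation: move the first 3 characters to the end (rotate left by 3), then keep only the first 4 characters.
On "qbrtsrl": the first step gives "tsrlqbr", and the second then gives "tsrl".

tsrl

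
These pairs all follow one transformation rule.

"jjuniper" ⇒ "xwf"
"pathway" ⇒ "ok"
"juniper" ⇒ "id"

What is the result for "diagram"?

The rule is to shift every letter 12 places backward in the alphabet (wrapping around), then keep one character in every 3, starting at position 2 (positions 2nd, 5th, 8th, ...).
"diagram" → "rwoufoa" → "wf".
(Check on "jjuniper": → "xxibwdsf" → "xwf" ✓)

wf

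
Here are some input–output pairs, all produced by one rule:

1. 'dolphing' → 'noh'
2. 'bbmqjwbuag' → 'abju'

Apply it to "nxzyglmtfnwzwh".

Each output is the input with this applied: move the last 2 characters to the front (rotate right by 2), then keep one character in every 3, starting at position 1 (positions 1st, 4th, 7th, ...).
Starting from "nxzyglmtfnwzwh": after the first operation, "whnxzyglmtfnwz"; after the second, "wxgtw".

wxgtw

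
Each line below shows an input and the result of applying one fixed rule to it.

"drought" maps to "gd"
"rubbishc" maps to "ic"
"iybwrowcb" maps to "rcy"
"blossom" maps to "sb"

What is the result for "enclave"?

ae

Rule — move the first 2 characters to the end (rotate left by 2), then keep one character in every 3, starting at position 3 (positions 3rd, 6th, 9th, ...).
Doing the same to "enclave": "ae".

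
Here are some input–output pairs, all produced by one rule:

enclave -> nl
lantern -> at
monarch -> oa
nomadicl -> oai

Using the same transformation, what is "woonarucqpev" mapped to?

In each case the input is transformed by: keep every other character starting from the second (positions 2nd, 4th, 6th, ...), then delete the last character.
Working it through for "woonarucqpev": intermediate "onrcpv", final "onrcp".

onrcp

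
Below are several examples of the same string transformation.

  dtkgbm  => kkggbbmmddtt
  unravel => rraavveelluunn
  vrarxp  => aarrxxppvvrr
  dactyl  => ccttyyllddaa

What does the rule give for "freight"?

Rule — move the first 2 characters to the end (rotate left by 2), then double every character.
"freight" → "eightfr" → "eeiigghhttffrr".

eeiigghhttffrr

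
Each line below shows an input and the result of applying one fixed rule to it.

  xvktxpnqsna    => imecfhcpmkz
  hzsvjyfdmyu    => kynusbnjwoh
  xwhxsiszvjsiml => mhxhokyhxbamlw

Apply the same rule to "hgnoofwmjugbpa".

In each case the input is transformed by: move the first 3 characters to the end (rotate left by 3), then shift every letter 11 places backward in the alphabet (wrapping around).
Doing the same to "hgnoofwmjugbpa": "ddulbyjvqepwvc".
(Check on "xvktxpnqsna": → "txpnqsnaxvk" → "imecfhcpmkz" ✓)

ddulbyjvqepwvc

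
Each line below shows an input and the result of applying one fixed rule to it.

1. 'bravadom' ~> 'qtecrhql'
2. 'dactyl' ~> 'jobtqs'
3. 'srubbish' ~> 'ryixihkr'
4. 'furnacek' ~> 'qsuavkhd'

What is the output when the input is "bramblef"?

Each output is the input with this applied: swap the front and back halves of the string, then shift every letter 10 places backward in the alphabet (wrapping around).
On "bramblef": the first step gives "blefbram", and the second then gives "rbuvrhqc".

rbuvrhqc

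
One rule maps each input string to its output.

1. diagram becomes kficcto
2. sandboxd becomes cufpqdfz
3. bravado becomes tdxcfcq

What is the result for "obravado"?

dqctcxqf

In each case the input is transformed by: swap each adjacent pair of characters (1↔2, 3↔4, ...), then shift every letter 2 places forward in the alphabet (wrapping around).
Working it through for "obravado": intermediate "boaravod", final "dqctcxqf".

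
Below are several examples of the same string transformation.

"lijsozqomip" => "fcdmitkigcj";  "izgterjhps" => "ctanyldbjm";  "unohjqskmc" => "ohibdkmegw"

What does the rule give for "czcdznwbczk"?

wtwxthqvwte

In each case the input is transformed by: shift every letter 6 places backward in the alphabet (wrapping around).
Applying that to "czcdznwbczk" gives "wtwxthqvwte".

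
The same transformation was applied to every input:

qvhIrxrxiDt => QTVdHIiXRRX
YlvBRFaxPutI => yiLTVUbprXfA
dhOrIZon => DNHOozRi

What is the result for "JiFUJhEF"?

What's happening: take characters alternately from the front and the back (1st, last, 2nd, 2nd-last, ...), then flip the case of every letter.
On "JiFUJhEF": the first step gives "JFiEFhUJ", and the second then gives "jfIefHuj".

jfIefHuj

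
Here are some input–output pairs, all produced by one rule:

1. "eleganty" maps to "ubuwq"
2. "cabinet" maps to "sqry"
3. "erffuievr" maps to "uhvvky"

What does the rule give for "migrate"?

Looking at the pairs, the operation is to shift every letter 10 places backward in the alphabet (wrapping around), then delete the last 3 characters.
Working it through for "migrate": intermediate "cywhqju", final "cywh".

cywh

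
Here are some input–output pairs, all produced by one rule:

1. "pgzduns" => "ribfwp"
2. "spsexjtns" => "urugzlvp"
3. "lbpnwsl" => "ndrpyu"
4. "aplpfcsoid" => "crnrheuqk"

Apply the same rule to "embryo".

The transformation: delete the last character, then shift every letter 2 places forward in the alphabet (wrapping around).
For "embryo", step one produces "embry"; step two turns that into "godta".

godta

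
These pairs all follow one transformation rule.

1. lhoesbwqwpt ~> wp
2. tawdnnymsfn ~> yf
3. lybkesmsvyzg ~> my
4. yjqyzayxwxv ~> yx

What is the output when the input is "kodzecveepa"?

The rule is to keep one character in every 3, starting at position 1 (positions 1st, 4th, 7th, ...), then delete the first 2 characters.
For "kodzecveepa", step one produces "kzvp"; step two turns that into "vp".

vp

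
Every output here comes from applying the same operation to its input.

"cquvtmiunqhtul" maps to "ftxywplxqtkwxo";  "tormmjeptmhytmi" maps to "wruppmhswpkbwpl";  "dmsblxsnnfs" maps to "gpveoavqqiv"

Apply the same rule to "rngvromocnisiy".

The transformation: shift every letter 3 places forward in the alphabet (wrapping around).
"rngvromocnisiy" → "uqjyurprfqlvlb".

uqjyurprfqlvlb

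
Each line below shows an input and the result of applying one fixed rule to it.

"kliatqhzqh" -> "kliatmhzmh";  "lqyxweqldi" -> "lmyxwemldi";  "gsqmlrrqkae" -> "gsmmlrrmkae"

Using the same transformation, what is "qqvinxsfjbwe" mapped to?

mmvinxsfjbwe

The transformation: replace every "q" with "m".
On "qqvinxsfjbwe" that produces "mmvinxsfjbwe".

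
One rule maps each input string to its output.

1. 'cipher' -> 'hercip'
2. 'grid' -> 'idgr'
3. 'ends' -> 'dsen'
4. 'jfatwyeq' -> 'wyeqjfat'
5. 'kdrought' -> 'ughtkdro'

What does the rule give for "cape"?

In each case the input is transformed by: swap the front and back halves of the string.
So "cape" becomes "peca".

peca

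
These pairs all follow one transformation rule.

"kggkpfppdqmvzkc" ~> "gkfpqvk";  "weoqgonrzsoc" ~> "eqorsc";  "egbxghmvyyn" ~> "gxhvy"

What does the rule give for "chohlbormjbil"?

Rule — keep every other character starting from the second (positions 2nd, 4th, 6th, ...).
Applying that to "chohlbormjbil" gives "hhbrji".

hhbrji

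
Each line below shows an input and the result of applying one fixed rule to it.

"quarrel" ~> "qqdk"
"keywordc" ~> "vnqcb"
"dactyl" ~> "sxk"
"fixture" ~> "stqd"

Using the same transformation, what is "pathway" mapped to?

Looking at the pairs, the operation is to shift every letter 1 place backward in the alphabet (wrapping around), then delete the first 3 characters.
Starting from "pathway": after the first operation, "ozsgvzx"; after the second, "gvzx".

gvzx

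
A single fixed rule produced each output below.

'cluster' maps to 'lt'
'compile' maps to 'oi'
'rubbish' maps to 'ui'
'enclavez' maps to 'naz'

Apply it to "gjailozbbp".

jlb

What's happening: keep one character in every 3, starting at position 2 (positions 2nd, 5th, 8th, ...).
For "gjailozbbp" the result is "jlb".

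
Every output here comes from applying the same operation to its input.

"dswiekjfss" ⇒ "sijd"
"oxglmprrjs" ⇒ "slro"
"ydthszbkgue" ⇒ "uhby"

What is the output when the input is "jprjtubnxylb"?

Looking at the pairs, the operation is to keep one character in every 3, starting at position 1 (positions 1st, 4th, 7th, ...), then swap the first and last characters.
For "jprjtubnxylb", step one produces "jjby"; step two turns that into "yjbj".

yjbj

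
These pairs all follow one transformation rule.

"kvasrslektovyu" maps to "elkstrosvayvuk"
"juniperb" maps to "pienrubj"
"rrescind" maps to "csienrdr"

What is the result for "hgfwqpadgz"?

In each case the input is transformed by: swap the front and back halves of the string, then take characters alternately from the front and the back (1st, last, 2nd, 2nd-last, ...).
Working it through for "hgfwqpadgz": intermediate "padgzhgfwq", final "pqawdfggzh".

pqawdfggzh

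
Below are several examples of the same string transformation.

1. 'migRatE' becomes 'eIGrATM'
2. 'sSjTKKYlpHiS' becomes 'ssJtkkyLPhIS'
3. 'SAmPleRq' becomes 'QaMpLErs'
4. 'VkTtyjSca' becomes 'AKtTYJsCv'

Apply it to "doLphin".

NOlPHID

The pattern: flip the case of every letter, then swap the first and last characters.
Applying both steps to "doLphin": "DOlPHIN", then "NOlPHID".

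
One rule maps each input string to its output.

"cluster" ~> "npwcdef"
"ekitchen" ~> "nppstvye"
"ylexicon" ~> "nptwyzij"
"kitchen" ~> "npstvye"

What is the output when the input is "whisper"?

pstacdh

The pattern: sort the characters into alphabetical order, then shift every letter 11 places forward in the alphabet (wrapping around).
Starting from "whisper": after the first operation, "ehiprsw"; after the second, "pstacdh".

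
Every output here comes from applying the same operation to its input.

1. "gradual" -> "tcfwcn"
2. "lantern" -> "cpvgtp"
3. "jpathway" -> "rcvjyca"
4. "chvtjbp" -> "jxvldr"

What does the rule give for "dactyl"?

Each output is the input with this applied: shift every letter 2 places forward in the alphabet (wrapping around), then delete the first character.
On "dactyl": the first step gives "fcevan", and the second then gives "cevan".

cevan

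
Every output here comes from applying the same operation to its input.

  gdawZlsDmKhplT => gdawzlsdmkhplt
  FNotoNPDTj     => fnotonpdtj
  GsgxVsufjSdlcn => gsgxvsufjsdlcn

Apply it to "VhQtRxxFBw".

The pattern: convert every letter to lowercase.
Applying that to "VhQtRxxFBw" gives "vhqtrxxfbw".

vhqtrxxfbw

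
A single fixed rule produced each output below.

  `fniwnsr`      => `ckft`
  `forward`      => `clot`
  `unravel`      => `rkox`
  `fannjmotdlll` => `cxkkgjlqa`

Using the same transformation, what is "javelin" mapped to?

In each case the input is transformed by: delete the last 3 characters, then shift every letter 3 places backward in the alphabet (wrapping around).
For "javelin", step one produces "jave"; step two turns that into "gxsb".
(Check on "unravel": → "unra" → "rkox" ✓)

gxsb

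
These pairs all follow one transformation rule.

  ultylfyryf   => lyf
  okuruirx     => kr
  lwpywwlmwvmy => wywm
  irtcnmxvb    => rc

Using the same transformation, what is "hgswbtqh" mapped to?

The transformation: keep every other character starting from the second (positions 2nd, 4th, 6th, ...), then delete the last 2 characters.
Working it through for "hgswbtqh": intermediate "gwth", final "gw".

gw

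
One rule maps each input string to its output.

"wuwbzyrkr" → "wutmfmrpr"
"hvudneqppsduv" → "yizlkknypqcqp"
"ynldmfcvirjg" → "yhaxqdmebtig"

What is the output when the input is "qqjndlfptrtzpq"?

iygakomoukllle

The transformation: move the first 3 characters to the end (rotate left by 3), then shift every letter 5 places backward in the alphabet (wrapping around).
For "qqjndlfptrtzpq", step one produces "ndlfptrtzpqqqj"; step two turns that into "iygakomoukllle".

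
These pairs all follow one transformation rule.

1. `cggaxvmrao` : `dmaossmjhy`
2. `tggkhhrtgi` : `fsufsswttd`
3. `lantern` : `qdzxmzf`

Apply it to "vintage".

msqhuzf

What's happening: shift every letter 12 places forward in the alphabet (wrapping around), then move the last 3 characters to the front (rotate right by 3).
Starting from "vintage": after the first operation, "huzfmsq"; after the second, "msqhuzf".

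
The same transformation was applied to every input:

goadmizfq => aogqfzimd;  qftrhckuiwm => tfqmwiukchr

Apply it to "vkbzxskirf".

bkvfriksxz

The transformation: reverse the string, then move the last 3 characters to the front (rotate right by 3).
For "vkbzxskirf", step one produces "friksxzbkv"; step two turns that into "bkvfriksxz".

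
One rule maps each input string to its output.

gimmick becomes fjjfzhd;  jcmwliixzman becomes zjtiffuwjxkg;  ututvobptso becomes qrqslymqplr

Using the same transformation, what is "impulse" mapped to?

jmripbf

The transformation: shift every letter 3 places backward in the alphabet (wrapping around), then move the first character to the end.
Starting from "impulse": after the first operation, "fjmripb"; after the second, "jmripbf".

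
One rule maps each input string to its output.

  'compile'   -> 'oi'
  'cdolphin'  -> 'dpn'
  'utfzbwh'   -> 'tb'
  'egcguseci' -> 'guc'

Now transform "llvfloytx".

The pattern: keep one character in every 3, starting at position 2 (positions 2nd, 5th, 8th, ...).
"llvfloytx" → "llt".

llt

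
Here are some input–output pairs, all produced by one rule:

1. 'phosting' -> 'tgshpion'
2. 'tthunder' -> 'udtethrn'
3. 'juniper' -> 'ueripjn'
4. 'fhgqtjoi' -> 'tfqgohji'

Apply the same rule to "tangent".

tatengn

The pattern: sort the characters into reverse alphabetical order, then take characters alternately from the front and the back (1st, last, 2nd, 2nd-last, ...).
On "tangent": the first step gives "ttnngea", and the second then gives "tatengn".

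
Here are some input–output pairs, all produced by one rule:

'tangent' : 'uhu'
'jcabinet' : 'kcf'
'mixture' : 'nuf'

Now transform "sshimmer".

tjf

Each output is the input with this applied: shift every letter 1 place forward in the alphabet (wrapping around), then keep one character in every 3, starting at position 1 (positions 1st, 4th, 7th, ...).
On "sshimmer": the first step gives "ttijnnfs", and the second then gives "tjf".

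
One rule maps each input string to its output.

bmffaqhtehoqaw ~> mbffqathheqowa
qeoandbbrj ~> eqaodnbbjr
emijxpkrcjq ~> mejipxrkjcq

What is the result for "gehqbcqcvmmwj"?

The transformation: swap each adjacent pair of characters (1↔2, 3↔4, ...).
Doing the same to "gehqbcqcvmmwj": "egqhcbcqmvwmj".

egqhcbcqmvwmj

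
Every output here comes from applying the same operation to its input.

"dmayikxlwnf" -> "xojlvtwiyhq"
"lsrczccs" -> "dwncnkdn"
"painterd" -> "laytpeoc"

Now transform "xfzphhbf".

Rule — swap each adjacent pair of characters (1↔2, 3↔4, ...), then shift every letter 11 places forward in the alphabet (wrapping around).
On "xfzphhbf": the first step gives "fxpzhhfb", and the second then gives "qiakssqm".

qiakssqm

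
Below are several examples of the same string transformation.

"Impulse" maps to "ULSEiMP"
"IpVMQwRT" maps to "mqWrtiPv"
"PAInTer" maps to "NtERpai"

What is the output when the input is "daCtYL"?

Each output is the input with this applied: move the first 3 characters to the end (rotate left by 3), then flip the case of every letter.
Doing the same to "daCtYL": "TylDAc".

TylDAc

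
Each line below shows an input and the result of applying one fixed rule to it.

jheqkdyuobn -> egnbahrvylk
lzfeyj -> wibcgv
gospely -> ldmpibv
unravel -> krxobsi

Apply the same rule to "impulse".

The pattern: swap each adjacent pair of characters (1↔2, 3↔4, ...), then shift every letter 3 places backward in the alphabet (wrapping around).
Working it through for "impulse": intermediate "miupsle", final "jfrmpib".
(Check on "jheqkdyuobn": → "hjqedkuybon" → "egnbahrvylk" ✓)

jfrmpib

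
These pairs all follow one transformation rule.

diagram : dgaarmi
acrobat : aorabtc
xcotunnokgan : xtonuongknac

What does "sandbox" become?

sdnobxa

Rule — swap each adjacent pair of characters (1↔2, 3↔4, ...), then move the first character to the end.
Doing the same to "sandbox": "sdnobxa".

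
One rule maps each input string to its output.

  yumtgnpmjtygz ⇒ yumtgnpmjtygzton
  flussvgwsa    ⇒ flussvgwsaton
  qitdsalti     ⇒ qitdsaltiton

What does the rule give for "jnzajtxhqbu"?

jnzajtxhqbuton

In each case the input is transformed by: append "ton".
For "jnzajtxhqbu" the result is "jnzajtxhqbuton".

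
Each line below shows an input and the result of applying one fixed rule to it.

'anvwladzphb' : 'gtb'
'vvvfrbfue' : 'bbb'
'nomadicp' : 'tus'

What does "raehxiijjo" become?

The pattern: shift every letter 6 places forward in the alphabet (wrapping around), then keep only the first 3 characters.
Working it through for "raehxiijjo": intermediate "xgkndooppu", final "xgk".

xgk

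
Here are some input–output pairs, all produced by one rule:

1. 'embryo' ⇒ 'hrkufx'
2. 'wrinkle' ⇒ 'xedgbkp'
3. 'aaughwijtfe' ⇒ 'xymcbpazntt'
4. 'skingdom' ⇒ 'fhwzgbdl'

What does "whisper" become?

The pattern: shift every letter 7 places backward in the alphabet (wrapping around), then reverse the string.
Starting from "whisper": after the first operation, "pablixk"; after the second, "kxilbap".

kxilbap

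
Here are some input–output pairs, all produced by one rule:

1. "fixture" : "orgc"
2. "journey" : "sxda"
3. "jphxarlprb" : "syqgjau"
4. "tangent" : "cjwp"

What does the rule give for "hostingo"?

Each output is the input with this applied: shift every letter 9 places forward in the alphabet (wrapping around), then delete the last 3 characters.
Applying both steps to "hostingo": "qxbcrwpx", then "qxbcr".

qxbcr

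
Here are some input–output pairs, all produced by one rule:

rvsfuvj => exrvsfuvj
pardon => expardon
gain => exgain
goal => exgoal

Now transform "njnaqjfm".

The rule is to prepend "ex".
For "njnaqjfm" the result is "exnjnaqjfm".

exnjnaqjfm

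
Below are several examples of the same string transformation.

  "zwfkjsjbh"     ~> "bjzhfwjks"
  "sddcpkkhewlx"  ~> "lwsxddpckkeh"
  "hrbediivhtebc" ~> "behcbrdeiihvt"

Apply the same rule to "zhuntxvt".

What's happening: move the last 3 characters to the front (rotate right by 3), then swap each adjacent pair of characters (1↔2, 3↔4, ...).
Working it through for "zhuntxvt": intermediate "xvtzhunt", final "vxztuhtn".

vxztuhtn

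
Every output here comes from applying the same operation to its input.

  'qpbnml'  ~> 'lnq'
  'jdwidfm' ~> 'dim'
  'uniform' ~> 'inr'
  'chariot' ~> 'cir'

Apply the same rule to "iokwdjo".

iko

The transformation: sort the characters into alphabetical order, then keep every other character starting from the second (positions 2nd, 4th, 6th, ...).
For "iokwdjo", step one produces "dijkoow"; step two turns that into "iko".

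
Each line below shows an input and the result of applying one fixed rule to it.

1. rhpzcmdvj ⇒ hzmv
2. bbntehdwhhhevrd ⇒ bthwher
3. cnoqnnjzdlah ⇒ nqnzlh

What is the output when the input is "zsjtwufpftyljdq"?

stuptld

Each output is the input with this applied: keep every other character starting from the second (positions 2nd, 4th, 6th, ...).
So "zsjtwufpftyljdq" becomes "stuptld".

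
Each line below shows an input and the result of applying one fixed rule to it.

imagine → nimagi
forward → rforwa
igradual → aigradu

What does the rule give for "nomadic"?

inomad

Looking at the pairs, the operation is to delete the last character, then move the last character to the front.
Applying both steps to "nomadic": "nomadi", then "inomad".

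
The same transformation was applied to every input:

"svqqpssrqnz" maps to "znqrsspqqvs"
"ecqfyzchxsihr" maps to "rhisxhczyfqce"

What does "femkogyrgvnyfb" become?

bfynvgrygokmef

Rule — reverse the string.
On "femkogyrgvnyfb" that produces "bfynvgrygokmef".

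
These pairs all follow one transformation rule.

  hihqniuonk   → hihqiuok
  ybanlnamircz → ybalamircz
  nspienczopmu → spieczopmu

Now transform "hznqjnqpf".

In each case the input is transformed by: remove every "n".
Doing the same to "hznqjnqpf": "hzqjqpf".

hzqjqpf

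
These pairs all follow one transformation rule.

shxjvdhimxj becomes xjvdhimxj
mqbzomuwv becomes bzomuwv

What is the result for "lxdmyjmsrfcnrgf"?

dmyjmsrfcnrgf

Each output is the input with this applied: delete the first 2 characters.
Applying that to "lxdmyjmsrfcnrgf" gives "dmyjmsrfcnrgf".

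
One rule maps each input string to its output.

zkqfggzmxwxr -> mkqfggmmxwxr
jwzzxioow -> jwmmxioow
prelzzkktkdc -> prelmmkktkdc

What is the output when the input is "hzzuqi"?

hmmuqi

Looking at the pairs, the operation is to replace every "z" with "m".
For "hzzuqi" the result is "hmmuqi".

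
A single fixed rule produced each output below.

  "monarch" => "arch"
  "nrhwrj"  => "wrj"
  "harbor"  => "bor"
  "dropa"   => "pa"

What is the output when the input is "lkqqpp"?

qpp

What's happening: delete the first 3 characters.
So "lkqqpp" becomes "qpp".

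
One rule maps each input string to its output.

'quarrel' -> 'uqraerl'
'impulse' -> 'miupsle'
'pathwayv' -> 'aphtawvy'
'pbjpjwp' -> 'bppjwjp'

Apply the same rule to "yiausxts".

What's happening: swap each adjacent pair of characters (1↔2, 3↔4, ...).
On "yiausxts" that produces "iyuaxsst".

iyuaxsst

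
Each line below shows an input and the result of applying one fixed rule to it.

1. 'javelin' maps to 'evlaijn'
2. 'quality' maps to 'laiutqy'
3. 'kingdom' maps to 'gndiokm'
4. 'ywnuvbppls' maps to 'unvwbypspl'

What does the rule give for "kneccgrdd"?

Looking at the pairs, the operation is to move the first 3 characters to the end (rotate left by 3), then take characters alternately from the front and the back (1st, last, 2nd, 2nd-last, ...).
So "kneccgrdd" becomes "cecngkrdd".

cecngkrdd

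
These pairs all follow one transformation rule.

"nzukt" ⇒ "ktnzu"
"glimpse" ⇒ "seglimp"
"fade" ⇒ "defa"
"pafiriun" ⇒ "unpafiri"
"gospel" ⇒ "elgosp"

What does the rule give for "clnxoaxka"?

kaclnxoax

The pattern: move the last 2 characters to the front (rotate right by 2).
For "clnxoaxka" the result is "kaclnxoax".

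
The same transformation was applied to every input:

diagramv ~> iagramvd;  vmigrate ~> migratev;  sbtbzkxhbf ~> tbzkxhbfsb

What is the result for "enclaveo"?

nclaveoe

The rule is to swap the front and back halves of the string, then move the last 3 characters to the front (rotate right by 3).
"enclaveo" → "aveoencl" → "nclaveoe".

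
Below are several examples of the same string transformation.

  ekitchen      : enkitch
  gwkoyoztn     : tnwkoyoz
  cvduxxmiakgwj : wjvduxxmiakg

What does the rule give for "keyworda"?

daeywor

What's happening: delete the first character, then move the last 2 characters to the front (rotate right by 2).
On "keyworda": the first step gives "eyworda", and the second then gives "daeywor".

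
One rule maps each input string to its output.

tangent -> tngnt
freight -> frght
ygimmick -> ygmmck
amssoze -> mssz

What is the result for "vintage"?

vntg

Rule — remove every vowel.
"vintage" → "vntg".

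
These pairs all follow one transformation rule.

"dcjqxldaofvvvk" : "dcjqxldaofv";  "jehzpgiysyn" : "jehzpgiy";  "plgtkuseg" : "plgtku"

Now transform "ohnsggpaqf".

ohnsggp

Rule — delete the last 3 characters.
"ohnsggpaqf" → "ohnsggp".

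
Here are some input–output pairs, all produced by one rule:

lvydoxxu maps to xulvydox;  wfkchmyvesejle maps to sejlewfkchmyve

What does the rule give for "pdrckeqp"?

qppdrcke

The rule is to swap the front and back halves of the string, then move the first 2 characters to the end (rotate left by 2).
Working it through for "pdrckeqp": intermediate "keqppdrc", final "qppdrcke".
(Check on "lvydoxxu": → "oxxulvyd" → "xulvydox" ✓)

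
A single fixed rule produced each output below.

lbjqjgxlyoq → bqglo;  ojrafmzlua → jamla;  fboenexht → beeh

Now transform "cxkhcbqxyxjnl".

xhbxxn

The transformation: keep every other character starting from the second (positions 2nd, 4th, 6th, ...).
Doing the same to "cxkhcbqxyxjnl": "xhbxxn".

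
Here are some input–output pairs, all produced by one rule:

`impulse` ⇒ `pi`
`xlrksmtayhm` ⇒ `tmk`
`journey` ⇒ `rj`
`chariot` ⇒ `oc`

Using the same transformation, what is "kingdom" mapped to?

mg

The rule is to sort the characters into reverse alphabetical order, then keep one character in every 3, starting at position 3 (positions 3rd, 6th, 9th, ...).
For "kingdom", step one produces "onmkigd"; step two turns that into "mg".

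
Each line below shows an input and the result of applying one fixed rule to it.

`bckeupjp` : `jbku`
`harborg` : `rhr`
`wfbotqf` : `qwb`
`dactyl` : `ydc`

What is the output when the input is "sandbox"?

osn

Rule — move the last 3 characters to the front (rotate right by 3), then keep every other character starting from the second (positions 2nd, 4th, 6th, ...).
For "sandbox", step one produces "boxsand"; step two turns that into "osn".
(Check on "dactyl": → "tyldac" → "ydc" ✓)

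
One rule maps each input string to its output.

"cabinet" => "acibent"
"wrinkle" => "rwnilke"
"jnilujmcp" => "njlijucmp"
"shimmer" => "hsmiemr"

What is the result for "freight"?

rfiehgt

Each output is the input with this applied: swap each adjacent pair of characters (1↔2, 3↔4, ...).
"freight" → "rfiehgt".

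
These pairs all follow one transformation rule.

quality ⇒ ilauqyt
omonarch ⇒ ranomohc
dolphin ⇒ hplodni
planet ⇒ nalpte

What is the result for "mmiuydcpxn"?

Each output is the input with this applied: reverse the string, then move the first 2 characters to the end (rotate left by 2).
So "mmiuydcpxn" becomes "pcdyuimmnx".

pcdyuimmnx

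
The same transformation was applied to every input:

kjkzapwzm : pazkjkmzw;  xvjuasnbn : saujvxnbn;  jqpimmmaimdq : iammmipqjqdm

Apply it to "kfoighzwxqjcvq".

jqxwzhgiofkqvc

The rule is to move the last 3 characters to the front (rotate right by 3), then reverse the string.
On "kfoighzwxqjcvq": the first step gives "cvqkfoighzwxqj", and the second then gives "jqxwzhgiofkqvc".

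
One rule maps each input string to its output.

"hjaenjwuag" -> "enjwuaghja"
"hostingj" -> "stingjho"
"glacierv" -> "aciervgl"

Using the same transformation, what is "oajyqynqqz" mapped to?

yqynqqzoaj

Each output is the input with this applied: move the last 2 characters to the front (rotate right by 2), then swap the front and back halves of the string.
For "oajyqynqqz", step one produces "qzoajyqynq"; step two turns that into "yqynqqzoaj".
(Check on "hostingj": → "gjhostin" → "stingjho" ✓)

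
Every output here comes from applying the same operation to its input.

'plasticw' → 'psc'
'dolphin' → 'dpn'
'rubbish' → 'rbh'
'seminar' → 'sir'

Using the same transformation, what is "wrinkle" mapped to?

The transformation: keep one character in every 3, starting at position 1 (positions 1st, 4th, 7th, ...).
Doing the same to "wrinkle": "wne".

wne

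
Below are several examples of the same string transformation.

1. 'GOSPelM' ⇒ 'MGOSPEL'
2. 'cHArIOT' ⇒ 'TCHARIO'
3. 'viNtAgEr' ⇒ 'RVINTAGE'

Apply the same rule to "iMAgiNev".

Looking at the pairs, the operation is to move the last character to the front, then convert every letter to uppercase.
For "iMAgiNev" the result is "VIMAGINE".

VIMAGINE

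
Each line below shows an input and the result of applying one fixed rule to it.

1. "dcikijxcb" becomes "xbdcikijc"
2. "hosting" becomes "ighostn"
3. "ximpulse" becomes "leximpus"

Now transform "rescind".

idrescn

The rule is to move the last 2 characters to the front (rotate right by 2), then swap the first and last characters.
For "rescind", step one produces "ndresci"; step two turns that into "idrescn".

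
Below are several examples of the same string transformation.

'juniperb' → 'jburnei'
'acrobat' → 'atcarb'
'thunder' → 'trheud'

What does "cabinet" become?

Each output is the input with this applied: take characters alternately from the front and the back (1st, last, 2nd, 2nd-last, ...), then delete the last character.
Applying that to "cabinet" gives "ctaebn".

ctaebn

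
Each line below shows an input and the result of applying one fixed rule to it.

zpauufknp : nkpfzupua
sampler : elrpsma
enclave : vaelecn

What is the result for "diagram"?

armgdai

The pattern: move the last 2 characters to the front (rotate right by 2), then take characters alternately from the front and the back (1st, last, 2nd, 2nd-last, ...).
Working it through for "diagram": intermediate "amdiagr", final "armgdai".
(Check on "enclave": → "veencla" → "vaelecn" ✓)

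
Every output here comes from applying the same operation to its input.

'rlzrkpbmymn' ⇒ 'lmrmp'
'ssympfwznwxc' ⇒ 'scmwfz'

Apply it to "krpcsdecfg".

The transformation: keep every other character starting from the second (positions 2nd, 4th, 6th, ...), then take characters alternately from the front and the back (1st, last, 2nd, 2nd-last, ...).
Doing the same to "krpcsdecfg": "rgccd".

rgccd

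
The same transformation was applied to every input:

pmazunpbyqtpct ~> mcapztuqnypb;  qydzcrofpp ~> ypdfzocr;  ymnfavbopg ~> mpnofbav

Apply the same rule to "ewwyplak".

wawlyp

The transformation: take characters alternately from the front and the back (1st, last, 2nd, 2nd-last, ...), then delete the first 2 characters.
Doing the same to "ewwyplak": "wawlyp".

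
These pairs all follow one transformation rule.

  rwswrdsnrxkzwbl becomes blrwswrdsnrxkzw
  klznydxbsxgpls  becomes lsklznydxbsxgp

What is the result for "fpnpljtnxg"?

Rule — move the last 2 characters to the front (rotate right by 2).
On "fpnpljtnxg" that produces "xgfpnpljtn".

xgfpnpljtn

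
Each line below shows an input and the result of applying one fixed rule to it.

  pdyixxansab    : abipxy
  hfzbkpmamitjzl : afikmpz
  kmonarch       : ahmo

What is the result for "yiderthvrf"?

dfirv

In each case the input is transformed by: sort the characters into alphabetical order, then keep every other character starting from the first (positions 1st, 3rd, 5th, ...).
Starting from "yiderthvrf": after the first operation, "defhirrtvy"; after the second, "dfirv".
(Check on "pdyixxansab": → "aabdinpsxxy" → "abipxy" ✓)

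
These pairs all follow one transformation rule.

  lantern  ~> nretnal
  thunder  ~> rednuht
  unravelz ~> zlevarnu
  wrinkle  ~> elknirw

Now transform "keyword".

drowyek

Looking at the pairs, the operation is to reverse the string.
Applying that to "keyword" gives "drowyek".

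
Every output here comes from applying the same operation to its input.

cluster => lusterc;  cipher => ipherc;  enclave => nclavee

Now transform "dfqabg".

fqabgd

Each output is the input with this applied: move the first character to the end.
So "dfqabg" becomes "fqabgd".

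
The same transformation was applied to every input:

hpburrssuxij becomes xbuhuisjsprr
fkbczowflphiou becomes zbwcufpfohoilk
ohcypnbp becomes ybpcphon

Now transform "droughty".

The pattern: sort the characters into reverse alphabetical order, then take characters alternately from the front and the back (1st, last, 2nd, 2nd-last, ...).
On "droughty": the first step gives "yutrohgd", and the second then gives "ydugthro".

ydugthro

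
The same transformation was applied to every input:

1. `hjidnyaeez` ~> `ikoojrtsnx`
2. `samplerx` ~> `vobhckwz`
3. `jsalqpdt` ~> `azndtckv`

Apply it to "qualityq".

Rule — shift every letter 10 places forward in the alphabet (wrapping around), then swap the front and back halves of the string.
On "qualityq" that produces "sdiaaekv".

sdiaaekv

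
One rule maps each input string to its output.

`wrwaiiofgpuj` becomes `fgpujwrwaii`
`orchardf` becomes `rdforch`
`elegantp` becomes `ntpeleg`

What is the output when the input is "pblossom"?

sompblo

The pattern: swap the front and back halves of the string, then delete the first character.
"pblossom" → "ssompblo" → "sompblo".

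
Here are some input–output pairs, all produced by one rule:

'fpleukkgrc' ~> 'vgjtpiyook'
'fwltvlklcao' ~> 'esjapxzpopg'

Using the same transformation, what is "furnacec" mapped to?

Each output is the input with this applied: move the last 2 characters to the front (rotate right by 2), then shift every letter 4 places forward in the alphabet (wrapping around).
So "furnacec" becomes "igjyvreg".

igjyvreg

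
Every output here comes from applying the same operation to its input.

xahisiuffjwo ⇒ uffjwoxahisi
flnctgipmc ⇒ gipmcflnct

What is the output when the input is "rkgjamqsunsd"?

qsunsdrkgjam

The transformation: swap the front and back halves of the string.
On "rkgjamqsunsd" that produces "qsunsdrkgjam".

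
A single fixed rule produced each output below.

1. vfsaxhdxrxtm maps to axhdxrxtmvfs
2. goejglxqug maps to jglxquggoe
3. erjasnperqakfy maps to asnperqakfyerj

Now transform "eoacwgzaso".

The transformation: move the first 3 characters to the end (rotate left by 3).
"eoacwgzaso" → "cwgzasoeoa".

cwgzasoeoa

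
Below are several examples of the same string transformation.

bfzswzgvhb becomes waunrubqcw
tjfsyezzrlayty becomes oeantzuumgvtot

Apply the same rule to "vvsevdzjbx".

qqnzqyuews

The pattern: shift every letter 5 places backward in the alphabet (wrapping around).
Applying that to "vvsevdzjbx" gives "qqnzqyuews".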